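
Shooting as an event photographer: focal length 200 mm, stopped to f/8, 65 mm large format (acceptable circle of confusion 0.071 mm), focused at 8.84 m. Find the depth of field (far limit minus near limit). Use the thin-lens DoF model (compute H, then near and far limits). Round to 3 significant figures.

2.20 m

Hyperfocal distance H = f²/(N·c) + f = 200²/(8 × 0.071) + 200 = 40000/0.568 + 200 ≈ 70622.5 mm ≈ 70.62 m.
Near limit Dn = s·(H − f)/(H + s − 2f) = 8840 × (70622.5 − 200) / (70622.5 + 8840 − 2 × 200) = 8840 × 70422.5 / 79062.5 ≈ 7874.0 mm.
Far limit Df = s·(H − f)/(H − s) = 8840 × (70622.5 − 200) / (70622.5 − 8840) = 8840 × 70422.5 / 61782.5 ≈ 10076.2 mm.
Depth of field = Df − Dn = 10076.2 − 7874.0 ≈ 2202.2 mm ≈ 2.20 m.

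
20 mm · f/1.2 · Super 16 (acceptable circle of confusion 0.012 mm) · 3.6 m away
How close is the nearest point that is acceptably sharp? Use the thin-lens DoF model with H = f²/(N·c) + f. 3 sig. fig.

3.19 m

Hyperfocal distance H = f²/(N·c) + f = 20²/(1.2 × 0.012) + 20 = 400/0.0144 + 20 ≈ 27797.8 mm ≈ 27.80 m.
Near limit Dn = s·(H − f)/(H + s − 2f) = 3600 × (27797.8 − 20) / (27797.8 + 3600 − 2 × 20) = 3600 × 27777.8 / 31357.8 ≈ 3189.0 mm ≈ 3.19 m.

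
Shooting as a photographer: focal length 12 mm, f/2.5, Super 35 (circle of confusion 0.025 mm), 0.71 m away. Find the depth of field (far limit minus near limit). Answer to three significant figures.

474 mm

Hyperfocal distance H = f²/(N·c) + f = 12²/(2.5 × 0.025) + 12 = 144/0.0625 + 12 ≈ 2316.0 mm ≈ 2.316 m.
Near limit Dn = s·(H − f)/(H + s − 2f) = 710 × (2316.0 − 12) / (2316.0 + 710 − 2 × 12) = 710 × 2304.0 / 3002.0 ≈ 544.92 mm.
Far limit Df = s·(H − f)/(H − s) = 710 × (2316.0 − 12) / (2316.0 − 710) = 710 × 2304.0 / 1606.0 ≈ 1018.58 mm.
Depth of field = Df − Dn = 1018.58 − 544.92 ≈ 473.66 mm.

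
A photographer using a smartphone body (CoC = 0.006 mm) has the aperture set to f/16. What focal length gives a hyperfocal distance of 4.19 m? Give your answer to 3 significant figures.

20.0 mm

From H = f²/(N·c) + f, with f ≪ H: f ≈ √(H·N·c) = √(4190 × 16 × 0.006) = √402.24 ≈ 20.06 mm.
Exact: f² + N·c·f − N·c·H = 0 ⇒ f = (−N·c + √((N·c)² + 4·N·c·H))/2 = (−0.096 + √1609.0)/2 ≈ 20.008 mm ≈ 20.0 mm.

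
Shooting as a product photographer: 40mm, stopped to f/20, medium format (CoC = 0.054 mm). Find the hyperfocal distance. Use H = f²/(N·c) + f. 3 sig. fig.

Hyperfocal distance H = f²/(N·c) + f = 40²/(20 × 0.054) + 40 = 1600/1.08 + 40 ≈ 1521.5 mm ≈ 1.52 m.

1.52 m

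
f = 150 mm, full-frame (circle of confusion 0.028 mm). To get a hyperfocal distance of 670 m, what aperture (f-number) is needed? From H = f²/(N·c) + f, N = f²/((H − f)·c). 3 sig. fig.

Rearrange H = f²/(N·c) + f for N: N = f² / ((H − f)·c).
N = 150² / ((670000 − 150) × 0.028) = 22500 / 18756 ≈ 1.20.

f/1.20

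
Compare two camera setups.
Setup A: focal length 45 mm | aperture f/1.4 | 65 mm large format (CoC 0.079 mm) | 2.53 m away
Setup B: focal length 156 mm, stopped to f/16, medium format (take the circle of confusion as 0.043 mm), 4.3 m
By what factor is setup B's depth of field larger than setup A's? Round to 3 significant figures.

Setup A: H = 45²/(1.4×0.079) + 45 ≈ 18354.2 mm; DoF = Df − Dn = 2927.31 − 2227.65 ≈ 699.66 mm.
Setup B: H = 156²/(16×0.043) + 156 ≈ 35528.1 mm; DoF = Df − Dn = 4870.6 − 3849.1 ≈ 1021.5 mm.
Ratio = 1021.5 / 699.66 ≈ 1.46.

1.46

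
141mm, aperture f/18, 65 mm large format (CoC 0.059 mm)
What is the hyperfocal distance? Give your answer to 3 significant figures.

18.9 m

Hyperfocal distance H = f²/(N·c) + f = 141²/(18 × 0.059) + 141 = 19881/1.062 + 141 ≈ 18861.3 mm ≈ 18.9 m.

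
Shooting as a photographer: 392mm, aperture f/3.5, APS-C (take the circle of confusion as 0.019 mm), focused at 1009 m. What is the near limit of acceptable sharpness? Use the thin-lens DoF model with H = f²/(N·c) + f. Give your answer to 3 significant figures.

Hyperfocal distance H = f²/(N·c) + f = 392²/(3.5 × 0.019) + 392 = 153664/0.0665 + 392 ≈ 2311128.8 mm ≈ 2311 m.
Near limit Dn = s·(H − f)/(H + s − 2f) = 1009000 × (2311128.8 − 392) / (2311128.8 + 1009000 − 2 × 392) = 1009000 × 2310736.8 / 3319344.8 ≈ 702408 mm ≈ 702 m.

702 m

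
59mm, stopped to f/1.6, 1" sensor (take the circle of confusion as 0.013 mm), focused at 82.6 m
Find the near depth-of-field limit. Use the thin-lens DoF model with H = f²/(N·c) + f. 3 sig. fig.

Hyperfocal distance H = f²/(N·c) + f = 59²/(1.6 × 0.013) + 59 = 3481/0.0208 + 59 ≈ 167414.8 mm ≈ 167.4 m.
Near limit Dn = s·(H − f)/(H + s − 2f) = 82600 × (167414.8 − 59) / (167414.8 + 82600 − 2 × 59) = 82600 × 167355.8 / 249896.8 ≈ 55317 mm ≈ 55.3 m.

55.3 m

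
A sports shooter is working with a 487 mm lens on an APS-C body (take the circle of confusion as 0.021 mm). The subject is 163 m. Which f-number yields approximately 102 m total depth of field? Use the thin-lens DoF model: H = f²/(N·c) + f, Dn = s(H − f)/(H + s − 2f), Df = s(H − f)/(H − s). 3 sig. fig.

f/20

Write h = H − f = f²/(N·c). The thin-lens limits are Dn = s·h/(h + (s−f)) and Df = s·h/(h − (s−f)), so DoF = Df − Dn = 2·s·(s−f)·h / (h² − (s−f)²).
That is a quadratic in h: DoF·h² − 2·s·(s−f)·h − DoF·(s−f)² = 0 ⇒ h = (s−f)·(s + √(s² + DoF²)) / DoF = 162513 × (163000 + √(163000² + 102000²)) / 102000 = 162513 × (163000 + 192284) / 102000 ≈ 566061 mm.
Then N = f²/(c·h) = 487² / (0.021 × 566061) = 237169 / 11887 ≈ 20.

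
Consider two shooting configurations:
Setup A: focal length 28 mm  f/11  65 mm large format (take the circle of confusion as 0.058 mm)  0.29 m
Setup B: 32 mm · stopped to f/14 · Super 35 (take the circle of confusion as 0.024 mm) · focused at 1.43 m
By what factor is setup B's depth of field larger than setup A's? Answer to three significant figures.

12.8

Setup A: H = 28²/(11×0.058) + 28 ≈ 1256.8 mm; DoF = Df − Dn = 368.59 − 239.04 ≈ 129.55 mm.
Setup B: H = 32²/(14×0.024) + 32 ≈ 3079.6 mm; DoF = Df − Dn = 2641.9 − 980.3 ≈ 1661.6 mm.
Ratio = 1661.6 / 129.55 ≈ 12.8.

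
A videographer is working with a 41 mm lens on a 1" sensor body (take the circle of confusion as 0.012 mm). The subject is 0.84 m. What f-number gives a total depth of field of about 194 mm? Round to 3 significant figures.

f/20

Write h = H − f = f²/(N·c). The thin-lens limits are Dn = s·h/(h + (s−f)) and Df = s·h/(h − (s−f)), so DoF = Df − Dn = 2·s·(s−f)·h / (h² − (s−f)²).
That is a quadratic in h: DoF·h² − 2·s·(s−f)·h − DoF·(s−f)² = 0 ⇒ h = (s−f)·(s + √(s² + DoF²)) / DoF = 799 × (840 + √(840² + 194²)) / 194 = 799 × (840 + 862.111) / 194 ≈ 7010.2 mm.
Then N = f²/(c·h) = 41² / (0.012 × 7010.2) = 1681 / 84.123 ≈ 20.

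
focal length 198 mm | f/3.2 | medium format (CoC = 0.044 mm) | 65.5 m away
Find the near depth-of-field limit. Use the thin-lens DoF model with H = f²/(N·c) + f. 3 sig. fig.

Hyperfocal distance H = f²/(N·c) + f = 198²/(3.2 × 0.044) + 198 = 39204/0.1408 + 198 ≈ 278635.5 mm ≈ 278.6 m.
Near limit Dn = s·(H − f)/(H + s − 2f) = 65500 × (278635.5 − 198) / (278635.5 + 65500 − 2 × 198) = 65500 × 278437.5 / 343739.5 ≈ 53057 mm ≈ 53.1 m.

53.1 m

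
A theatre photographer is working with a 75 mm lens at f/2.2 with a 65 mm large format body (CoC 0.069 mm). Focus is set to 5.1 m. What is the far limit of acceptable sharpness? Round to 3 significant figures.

5.90 m

Hyperfocal distance H = f²/(N·c) + f = 75²/(2.2 × 0.069) + 75 = 5625/0.1518 + 75 ≈ 37130.3 mm ≈ 37.13 m.
Far limit Df = s·(H − f)/(H − s) = 5100 × (37130.3 − 75) / (37130.3 − 5100) = 5100 × 37055.3 / 32030.3 ≈ 5900.1 mm ≈ 5.90 m.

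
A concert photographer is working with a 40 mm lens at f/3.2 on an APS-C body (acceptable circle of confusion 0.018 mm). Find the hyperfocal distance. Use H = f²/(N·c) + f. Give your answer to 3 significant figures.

27.8 m

Hyperfocal distance H = f²/(N·c) + f = 40²/(3.2 × 0.018) + 40 = 1600/0.0576 + 40 ≈ 27817.8 mm ≈ 27.8 m.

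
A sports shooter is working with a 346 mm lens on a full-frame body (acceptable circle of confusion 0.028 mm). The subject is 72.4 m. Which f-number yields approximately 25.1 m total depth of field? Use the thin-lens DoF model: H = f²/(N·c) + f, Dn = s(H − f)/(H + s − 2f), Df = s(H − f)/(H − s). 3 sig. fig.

Write h = H − f = f²/(N·c). The thin-lens limits are Dn = s·h/(h + (s−f)) and Df = s·h/(h − (s−f)), so DoF = Df − Dn = 2·s·(s−f)·h / (h² − (s−f)²).
That is a quadratic in h: DoF·h² − 2·s·(s−f)·h − DoF·(s−f)² = 0 ⇒ h = (s−f)·(s + √(s² + DoF²)) / DoF = 72054 × (72400 + √(72400² + 25100²)) / 25100 = 72054 × (72400 + 76627.5) / 25100 ≈ 427810 mm.
Then N = f²/(c·h) = 346² / (0.028 × 427810) = 119716 / 11979 ≈ 9.99.

f/9.99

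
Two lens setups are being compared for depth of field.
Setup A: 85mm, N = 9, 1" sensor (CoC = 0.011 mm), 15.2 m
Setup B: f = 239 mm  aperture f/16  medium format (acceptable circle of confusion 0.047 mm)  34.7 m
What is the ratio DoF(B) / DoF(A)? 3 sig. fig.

6.03

Setup A: H = 85²/(9×0.011) + 85 ≈ 73064.8 mm; DoF = Df − Dn = 19170.4 − 12592.0 ≈ 6578.4 mm.
Setup B: H = 239²/(16×0.047) + 239 ≈ 76197.8 mm; DoF = Df − Dn = 63516 − 23870 ≈ 39646 mm.
Ratio = 39646 / 6578.4 ≈ 6.03.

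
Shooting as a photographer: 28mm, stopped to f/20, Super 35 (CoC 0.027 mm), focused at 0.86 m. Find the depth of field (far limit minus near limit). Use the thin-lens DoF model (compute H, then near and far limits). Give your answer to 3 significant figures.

1.47 m

Hyperfocal distance H = f²/(N·c) + f = 28²/(20 × 0.027) + 28 = 784/0.54 + 28 ≈ 1479.9 mm ≈ 1.480 m.
Near limit Dn = s·(H − f)/(H + s − 2f) = 860 × (1479.9 − 28) / (1479.9 + 860 − 2 × 28) = 860 × 1451.9 / 2283.9 ≈ 546.7 mm.
Far limit Df = s·(H − f)/(H − s) = 860 × (1479.9 − 28) / (1479.9 − 860) = 860 × 1451.9 / 619.9 ≈ 2014.3 mm.
Depth of field = Df − Dn = 2014.3 − 546.7 ≈ 1467.6 mm ≈ 1.47 m.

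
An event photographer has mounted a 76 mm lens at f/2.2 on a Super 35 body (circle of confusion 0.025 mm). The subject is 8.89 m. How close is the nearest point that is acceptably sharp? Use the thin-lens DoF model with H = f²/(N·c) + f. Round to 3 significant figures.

Hyperfocal distance H = f²/(N·c) + f = 76²/(2.2 × 0.025) + 76 = 5776/0.055 + 76 ≈ 105094.2 mm ≈ 105.1 m.
Near limit Dn = s·(H − f)/(H + s − 2f) = 8890 × (105094.2 − 76) / (105094.2 + 8890 − 2 × 76) = 8890 × 105018.2 / 113832.2 ≈ 8201.6 mm ≈ 8.20 m.

8.20 m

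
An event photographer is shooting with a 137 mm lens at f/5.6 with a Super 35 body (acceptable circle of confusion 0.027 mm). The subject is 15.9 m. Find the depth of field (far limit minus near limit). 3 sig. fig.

Hyperfocal distance H = f²/(N·c) + f = 137²/(5.6 × 0.027) + 137 = 18769/0.1512 + 137 ≈ 124270.6 mm ≈ 124.3 m.
Near limit Dn = s·(H − f)/(H + s − 2f) = 15900 × (124270.6 − 137) / (124270.6 + 15900 − 2 × 137) = 15900 × 124133.6 / 139896.6 ≈ 14108.5 mm.
Far limit Df = s·(H − f)/(H − s) = 15900 × (124270.6 − 137) / (124270.6 − 15900) = 15900 × 124133.6 / 108370.6 ≈ 18212.7 mm.
Depth of field = Df − Dn = 18212.7 − 14108.5 ≈ 4104.2 mm ≈ 4.10 m.

4.10 m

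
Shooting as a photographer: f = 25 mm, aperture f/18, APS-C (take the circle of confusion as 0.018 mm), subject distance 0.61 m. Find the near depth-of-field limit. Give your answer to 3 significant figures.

468 mm

Hyperfocal distance H = f²/(N·c) + f = 25²/(18 × 0.018) + 25 = 625/0.324 + 25 ≈ 1954.0 mm ≈ 1.954 m.
Near limit Dn = s·(H − f)/(H + s − 2f) = 610 × (1954.0 − 25) / (1954.0 + 610 − 2 × 25) = 610 × 1929.0 / 2514.0 ≈ 468.06 mm.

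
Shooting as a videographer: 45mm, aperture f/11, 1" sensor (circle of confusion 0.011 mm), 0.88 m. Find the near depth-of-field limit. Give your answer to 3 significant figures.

Hyperfocal distance H = f²/(N·c) + f = 45²/(11 × 0.011) + 45 = 2025/0.121 + 45 ≈ 16780.5 mm ≈ 16.78 m.
Near limit Dn = s·(H − f)/(H + s − 2f) = 880 × (16780.5 − 45) / (16780.5 + 880 − 2 × 45) = 880 × 16735.5 / 17570.5 ≈ 838.18 mm ≈ 0.838 m.

0.838 m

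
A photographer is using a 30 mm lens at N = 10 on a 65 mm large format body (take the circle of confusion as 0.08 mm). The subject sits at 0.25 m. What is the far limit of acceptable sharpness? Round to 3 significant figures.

Hyperfocal distance H = f²/(N·c) + f = 30²/(10 × 0.08) + 30 = 900/0.8 + 30 ≈ 1155.0 mm ≈ 1.155 m.
Far limit Df = s·(H − f)/(H − s) = 250 × (1155.0 − 30) / (1155.0 − 250) = 250 × 1125.0 / 905.0 ≈ 310.77 mm.

311 mm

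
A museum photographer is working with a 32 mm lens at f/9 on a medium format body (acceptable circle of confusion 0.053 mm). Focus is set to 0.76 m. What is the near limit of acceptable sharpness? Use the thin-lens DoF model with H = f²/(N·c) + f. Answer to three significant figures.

Hyperfocal distance H = f²/(N·c) + f = 32²/(9 × 0.053) + 32 = 1024/0.477 + 32 ≈ 2178.8 mm ≈ 2.179 m.
Near limit Dn = s·(H − f)/(H + s − 2f) = 760 × (2178.8 − 32) / (2178.8 + 760 − 2 × 32) = 760 × 2146.8 / 2874.8 ≈ 567.54 mm ≈ 0.568 m.

0.568 m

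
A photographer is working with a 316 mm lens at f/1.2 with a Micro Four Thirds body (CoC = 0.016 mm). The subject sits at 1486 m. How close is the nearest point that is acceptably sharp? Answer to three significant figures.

Hyperfocal distance H = f²/(N·c) + f = 316²/(1.2 × 0.016) + 316 = 99856/0.0192 + 316 ≈ 5201149.3 mm ≈ 5201 m.
Near limit Dn = s·(H − f)/(H + s − 2f) = 1486000 × (5201149.3 − 316) / (5201149.3 + 1486000 − 2 × 316) = 1486000 × 5200833.3 / 6686517.3 ≈ 1155824 mm ≈ 1160 m.

1160 m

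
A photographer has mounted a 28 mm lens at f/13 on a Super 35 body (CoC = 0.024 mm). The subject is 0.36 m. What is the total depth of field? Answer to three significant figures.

Hyperfocal distance H = f²/(N·c) + f = 28²/(13 × 0.024) + 28 = 784/0.312 + 28 ≈ 2540.8 mm ≈ 2.541 m.
Near limit Dn = s·(H − f)/(H + s − 2f) = 360 × (2540.8 − 28) / (2540.8 + 360 − 2 × 28) = 360 × 2512.8 / 2844.8 ≈ 317.987 mm.
Far limit Df = s·(H − f)/(H − s) = 360 × (2540.8 − 28) / (2540.8 − 360) = 360 × 2512.8 / 2180.8 ≈ 414.805 mm.
Depth of field = Df − Dn = 414.805 − 317.987 ≈ 96.818 mm.

96.8 mm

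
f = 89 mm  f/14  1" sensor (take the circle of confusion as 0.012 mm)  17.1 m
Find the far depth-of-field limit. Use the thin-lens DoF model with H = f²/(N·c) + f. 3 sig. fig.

Hyperfocal distance H = f²/(N·c) + f = 89²/(14 × 0.012) + 89 = 7921/0.168 + 89 ≈ 47237.8 mm ≈ 47.24 m.
Far limit Df = s·(H − f)/(H − s) = 17100 × (47237.8 − 89) / (47237.8 − 17100) = 17100 × 47148.8 / 30137.8 ≈ 26752 mm ≈ 26.8 m.

26.8 m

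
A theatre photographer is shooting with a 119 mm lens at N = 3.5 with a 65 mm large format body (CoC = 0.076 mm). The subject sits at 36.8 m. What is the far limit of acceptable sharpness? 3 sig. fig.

Hyperfocal distance H = f²/(N·c) + f = 119²/(3.5 × 0.076) + 119 = 14161/0.266 + 119 ≈ 53355.8 mm ≈ 53.36 m.
Far limit Df = s·(H − f)/(H − s) = 36800 × (53355.8 − 119) / (53355.8 − 36800) = 36800 × 53236.8 / 16555.8 ≈ 118334 mm ≈ 118 m.

118 m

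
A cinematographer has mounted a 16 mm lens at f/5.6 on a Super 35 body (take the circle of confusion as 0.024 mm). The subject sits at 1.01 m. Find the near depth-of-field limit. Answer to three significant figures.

Hyperfocal distance H = f²/(N·c) + f = 16²/(5.6 × 0.024) + 16 = 256/0.1344 + 16 ≈ 1920.8 mm ≈ 1.921 m.
Near limit Dn = s·(H − f)/(H + s − 2f) = 1010 × (1920.8 − 16) / (1920.8 + 1010 − 2 × 16) = 1010 × 1904.8 / 2898.8 ≈ 663.67 mm ≈ 0.664 m.

0.664 m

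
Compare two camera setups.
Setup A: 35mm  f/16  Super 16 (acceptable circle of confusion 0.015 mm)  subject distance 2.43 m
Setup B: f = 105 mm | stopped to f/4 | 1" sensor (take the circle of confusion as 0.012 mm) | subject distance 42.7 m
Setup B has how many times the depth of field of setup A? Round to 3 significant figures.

Setup A: H = 35²/(16×0.015) + 35 ≈ 5139.2 mm; DoF = Df − Dn = 4578.2 − 1653.9 ≈ 2924.3 mm.
Setup B: H = 105²/(4×0.012) + 105 ≈ 229792.5 mm; DoF = Df − Dn = 52421 − 36020 ≈ 16401 mm.
Ratio = 16401 / 2924.3 ≈ 5.61.

5.61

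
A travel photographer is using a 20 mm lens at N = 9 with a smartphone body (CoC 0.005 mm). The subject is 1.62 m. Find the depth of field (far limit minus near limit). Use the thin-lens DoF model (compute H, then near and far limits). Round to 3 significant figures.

0.603 m

Hyperfocal distance H = f²/(N·c) + f = 20²/(9 × 0.005) + 20 = 400/0.045 + 20 ≈ 8908.9 mm ≈ 8.909 m.
Near limit Dn = s·(H − f)/(H + s − 2f) = 1620 × (8908.9 − 20) / (8908.9 + 1620 − 2 × 20) = 1620 × 8888.9 / 10488.9 ≈ 1372.88 mm.
Far limit Df = s·(H − f)/(H − s) = 1620 × (8908.9 − 20) / (8908.9 − 1620) = 1620 × 8888.9 / 7288.9 ≈ 1975.61 mm.
Depth of field = Df − Dn = 1975.61 − 1372.88 ≈ 602.73 mm ≈ 0.603 m.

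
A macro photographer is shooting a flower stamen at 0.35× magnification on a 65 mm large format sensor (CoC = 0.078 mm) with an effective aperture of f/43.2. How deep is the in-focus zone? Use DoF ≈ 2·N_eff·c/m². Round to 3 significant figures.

55.0 mm

At magnification m, DoF ≈ 2·N_eff·c/m² = 2 × 43.2 × 0.078 / 0.35² = 6.739 / 0.1225 ≈ 55 mm.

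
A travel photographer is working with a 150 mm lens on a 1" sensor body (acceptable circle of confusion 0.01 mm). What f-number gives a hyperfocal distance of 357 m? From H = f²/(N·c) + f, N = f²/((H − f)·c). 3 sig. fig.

f/6.31

Rearrange H = f²/(N·c) + f for N: N = f² / ((H − f)·c).
N = 150² / ((357000 − 150) × 0.01) = 22500 / 3568 ≈ 6.31.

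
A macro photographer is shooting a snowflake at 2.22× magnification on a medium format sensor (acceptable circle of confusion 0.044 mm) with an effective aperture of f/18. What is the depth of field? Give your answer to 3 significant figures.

At magnification m, DoF ≈ 2·N_eff·c/m² = 2 × 18 × 0.044 / 2.22² = 1.584 / 4.928 ≈ 0.321 mm.

0.321 mm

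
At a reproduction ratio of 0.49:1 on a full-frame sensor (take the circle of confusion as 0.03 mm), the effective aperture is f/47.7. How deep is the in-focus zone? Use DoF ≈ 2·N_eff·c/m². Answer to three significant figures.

11.9 mm

At magnification m, DoF ≈ 2·N_eff·c/m² = 2 × 47.7 × 0.03 / 0.49² = 2.862 / 0.2401 ≈ 11.9 mm.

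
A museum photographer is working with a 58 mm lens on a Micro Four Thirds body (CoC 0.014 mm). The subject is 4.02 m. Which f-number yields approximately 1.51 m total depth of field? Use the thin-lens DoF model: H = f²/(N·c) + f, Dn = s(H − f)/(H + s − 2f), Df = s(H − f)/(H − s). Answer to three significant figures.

Write h = H − f = f²/(N·c). The thin-lens limits are Dn = s·h/(h + (s−f)) and Df = s·h/(h − (s−f)), so DoF = Df − Dn = 2·s·(s−f)·h / (h² − (s−f)²).
That is a quadratic in h: DoF·h² − 2·s·(s−f)·h − DoF·(s−f)² = 0 ⇒ h = (s−f)·(s + √(s² + DoF²)) / DoF = 3962 × (4020 + √(4020² + 1510²)) / 1510 = 3962 × (4020 + 4294.24) / 1510 ≈ 21815 mm.
Then N = f²/(c·h) = 58² / (0.014 × 21815) = 3364 / 305.41 ≈ 11.

f/11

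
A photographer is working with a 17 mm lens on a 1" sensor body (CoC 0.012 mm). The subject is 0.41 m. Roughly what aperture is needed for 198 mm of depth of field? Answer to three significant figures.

Write h = H − f = f²/(N·c). The thin-lens limits are Dn = s·h/(h + (s−f)) and Df = s·h/(h − (s−f)), so DoF = Df − Dn = 2·s·(s−f)·h / (h² − (s−f)²).
That is a quadratic in h: DoF·h² − 2·s·(s−f)·h − DoF·(s−f)² = 0 ⇒ h = (s−f)·(s + √(s² + DoF²)) / DoF = 393 × (410 + √(410² + 198²)) / 198 = 393 × (410 + 455.306) / 198 ≈ 1717.5 mm.
Then N = f²/(c·h) = 17² / (0.012 × 1717.5) = 289 / 20.610 ≈ 14.

f/14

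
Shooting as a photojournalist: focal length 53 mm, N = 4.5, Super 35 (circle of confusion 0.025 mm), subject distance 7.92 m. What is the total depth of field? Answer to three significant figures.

Hyperfocal distance H = f²/(N·c) + f = 53²/(4.5 × 0.025) + 53 = 2809/0.1125 + 53 ≈ 25021.9 mm ≈ 25.02 m.
Near limit Dn = s·(H − f)/(H + s − 2f) = 7920 × (25021.9 − 53) / (25021.9 + 7920 − 2 × 53) = 7920 × 24968.9 / 32835.9 ≈ 6022.5 mm.
Far limit Df = s·(H − f)/(H − s) = 7920 × (25021.9 − 53) / (25021.9 − 7920) = 7920 × 24968.9 / 17101.9 ≈ 11563.3 mm.
Depth of field = Df − Dn = 11563.3 − 6022.5 ≈ 5540.8 mm ≈ 5.54 m.

5.54 m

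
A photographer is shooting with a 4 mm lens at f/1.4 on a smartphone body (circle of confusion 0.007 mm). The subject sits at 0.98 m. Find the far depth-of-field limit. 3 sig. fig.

2.44 m

Hyperfocal distance H = f²/(N·c) + f = 4²/(1.4 × 0.007) + 4 = 16/0.0098 + 4 ≈ 1636.7 mm ≈ 1.637 m.
Far limit Df = s·(H − f)/(H − s) = 980 × (1636.7 − 4) / (1636.7 − 980) = 980 × 1632.7 / 656.7 ≈ 2436.6 mm ≈ 2.44 m.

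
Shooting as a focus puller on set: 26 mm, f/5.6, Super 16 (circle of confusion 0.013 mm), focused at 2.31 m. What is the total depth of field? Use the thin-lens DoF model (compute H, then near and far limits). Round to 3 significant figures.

Hyperfocal distance H = f²/(N·c) + f = 26²/(5.6 × 0.013) + 26 = 676/0.0728 + 26 ≈ 9311.7 mm ≈ 9.312 m.
Near limit Dn = s·(H − f)/(H + s − 2f) = 2310 × (9311.7 − 26) / (9311.7 + 2310 − 2 × 26) = 2310 × 9285.7 / 11569.7 ≈ 1854.0 mm.
Far limit Df = s·(H − f)/(H − s) = 2310 × (9311.7 − 26) / (9311.7 − 2310) = 2310 × 9285.7 / 7001.7 ≈ 3063.5 mm.
Depth of field = Df − Dn = 3063.5 − 1854.0 ≈ 1209.5 mm ≈ 1.21 m.

1.21 m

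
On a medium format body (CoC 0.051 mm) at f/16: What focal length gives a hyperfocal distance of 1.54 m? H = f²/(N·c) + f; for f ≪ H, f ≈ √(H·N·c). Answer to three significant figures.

From H = f²/(N·c) + f, with f ≪ H: f ≈ √(H·N·c) = √(1540 × 16 × 0.051) = √1256.6 ≈ 35.45 mm.
Exact: f² + N·c·f − N·c·H = 0 ⇒ f = (−N·c + √((N·c)² + 4·N·c·H))/2 = (−0.816 + √5027.2)/2 ≈ 35.043 mm ≈ 35.0 mm.

35.0 mm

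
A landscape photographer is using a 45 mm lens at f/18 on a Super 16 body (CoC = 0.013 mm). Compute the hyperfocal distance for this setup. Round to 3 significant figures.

8.70 m

Hyperfocal distance H = f²/(N·c) + f = 45²/(18 × 0.013) + 45 = 2025/0.234 + 45 ≈ 8698.8 mm ≈ 8.70 m.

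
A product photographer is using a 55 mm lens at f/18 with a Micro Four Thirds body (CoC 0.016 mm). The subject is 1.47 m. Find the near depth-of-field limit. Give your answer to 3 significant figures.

Hyperfocal distance H = f²/(N·c) + f = 55²/(18 × 0.016) + 55 = 3025/0.288 + 55 ≈ 10558.5 mm ≈ 10.56 m.
Near limit Dn = s·(H − f)/(H + s − 2f) = 1470 × (10558.5 − 55) / (10558.5 + 1470 − 2 × 55) = 1470 × 10503.5 / 11918.5 ≈ 1295.5 mm ≈ 1.30 m.

1.30 m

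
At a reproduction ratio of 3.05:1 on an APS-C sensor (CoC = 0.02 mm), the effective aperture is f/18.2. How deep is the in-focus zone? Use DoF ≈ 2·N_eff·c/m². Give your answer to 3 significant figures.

At magnification m, DoF ≈ 2·N_eff·c/m² = 2 × 18.2 × 0.02 / 3.05² = 0.728 / 9.302 ≈ 0.0783 mm.

0.0783 mm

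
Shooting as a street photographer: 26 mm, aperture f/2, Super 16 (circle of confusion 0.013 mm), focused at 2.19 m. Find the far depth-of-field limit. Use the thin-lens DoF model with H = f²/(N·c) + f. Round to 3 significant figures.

2.39 m

Hyperfocal distance H = f²/(N·c) + f = 26²/(2 × 0.013) + 26 = 676/0.026 + 26 ≈ 26026.0 mm ≈ 26.03 m.
Far limit Df = s·(H − f)/(H − s) = 2190 × (26026.0 − 26) / (26026.0 − 2190) = 2190 × 26000.0 / 23836.0 ≈ 2388.8 mm ≈ 2.39 m.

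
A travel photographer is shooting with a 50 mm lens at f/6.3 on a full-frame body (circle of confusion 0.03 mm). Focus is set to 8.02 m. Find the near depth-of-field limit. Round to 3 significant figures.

Hyperfocal distance H = f²/(N·c) + f = 50²/(6.3 × 0.03) + 50 = 2500/0.189 + 50 ≈ 13277.5 mm ≈ 13.28 m.
Near limit Dn = s·(H − f)/(H + s − 2f) = 8020 × (13277.5 − 50) / (13277.5 + 8020 − 2 × 50) = 8020 × 13227.5 / 21197.5 ≈ 5004.6 mm ≈ 5.00 m.

5.00 m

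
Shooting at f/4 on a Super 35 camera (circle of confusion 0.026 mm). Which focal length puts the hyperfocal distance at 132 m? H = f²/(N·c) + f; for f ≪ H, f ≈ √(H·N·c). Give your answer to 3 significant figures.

117 mm

From H = f²/(N·c) + f, with f ≪ H: f ≈ √(H·N·c) = √(132000 × 4 × 0.026) = √13728 ≈ 117.2 mm.
The +f correction barely moves this — solving exactly, f² + N·c·f − N·c·H = 0 ⇒ f = (−N·c + √((N·c)² + 4·N·c·H))/2 = (−0.104 + √54912)/2 ≈ 117.11 mm, so f ≈ 117 mm.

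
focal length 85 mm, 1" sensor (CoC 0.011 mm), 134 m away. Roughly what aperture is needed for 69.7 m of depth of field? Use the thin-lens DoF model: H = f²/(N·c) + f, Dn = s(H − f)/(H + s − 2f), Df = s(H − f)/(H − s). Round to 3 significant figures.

Write h = H − f = f²/(N·c). The thin-lens limits are Dn = s·h/(h + (s−f)) and Df = s·h/(h − (s−f)), so DoF = Df − Dn = 2·s·(s−f)·h / (h² − (s−f)²).
That is a quadratic in h: DoF·h² − 2·s·(s−f)·h − DoF·(s−f)² = 0 ⇒ h = (s−f)·(s + √(s² + DoF²)) / DoF = 133915 × (134000 + √(134000² + 69700²)) / 69700 = 133915 × (134000 + 151043) / 69700 ≈ 547655 mm.
Then N = f²/(c·h) = 85² / (0.011 × 547655) = 7225 / 6024.2 ≈ 1.20.

f/1.20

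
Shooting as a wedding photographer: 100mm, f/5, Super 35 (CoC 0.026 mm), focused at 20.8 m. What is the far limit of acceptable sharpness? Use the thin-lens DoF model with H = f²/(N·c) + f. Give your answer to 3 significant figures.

28.5 m

Hyperfocal distance H = f²/(N·c) + f = 100²/(5 × 0.026) + 100 = 10000/0.13 + 100 ≈ 77023.1 mm ≈ 77.02 m.
Far limit Df = s·(H − f)/(H − s) = 20800 × (77023.1 − 100) / (77023.1 − 20800) = 20800 × 76923.1 / 56223.1 ≈ 28458 mm ≈ 28.5 m.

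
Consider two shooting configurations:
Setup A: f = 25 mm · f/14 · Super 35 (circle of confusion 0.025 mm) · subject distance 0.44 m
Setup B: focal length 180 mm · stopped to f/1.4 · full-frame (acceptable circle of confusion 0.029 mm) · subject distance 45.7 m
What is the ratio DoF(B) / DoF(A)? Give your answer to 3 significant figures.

24.2

Setup A: H = 25²/(14×0.025) + 25 ≈ 1810.7 mm; DoF = Df − Dn = 573.22 − 357.03 ≈ 216.19 mm.
Setup B: H = 180²/(1.4×0.029) + 180 ≈ 798209.6 mm; DoF = Df − Dn = 48464.4 − 43233.9 ≈ 5230.5 mm.
Ratio = 5230.5 / 216.19 ≈ 24.2.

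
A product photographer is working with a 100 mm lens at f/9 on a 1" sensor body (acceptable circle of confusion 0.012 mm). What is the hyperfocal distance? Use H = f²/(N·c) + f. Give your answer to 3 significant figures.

Hyperfocal distance H = f²/(N·c) + f = 100²/(9 × 0.012) + 100 = 10000/0.108 + 100 ≈ 92692.6 mm ≈ 92.7 m.

92.7 m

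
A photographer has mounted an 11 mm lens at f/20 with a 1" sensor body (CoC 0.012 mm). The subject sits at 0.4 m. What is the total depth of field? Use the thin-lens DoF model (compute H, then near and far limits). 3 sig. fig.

Hyperfocal distance H = f²/(N·c) + f = 11²/(20 × 0.012) + 11 = 121/0.24 + 11 ≈ 515.2 mm ≈ 0.515 m.
Near limit Dn = s·(H − f)/(H + s − 2f) = 400 × (515.2 − 11) / (515.2 + 400 − 2 × 11) = 400 × 504.2 / 893.2 ≈ 225.8 mm.
Far limit Df = s·(H − f)/(H − s) = 400 × (515.2 − 11) / (515.2 − 400) = 400 × 504.2 / 115.2 ≈ 1751.1 mm.
Depth of field = Df − Dn = 1751.1 − 225.8 ≈ 1525.3 mm ≈ 1.53 m.

1.53 m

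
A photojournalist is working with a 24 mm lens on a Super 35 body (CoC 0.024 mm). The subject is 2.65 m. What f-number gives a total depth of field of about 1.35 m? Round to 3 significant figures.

f/2.19

Write h = H − f = f²/(N·c). The thin-lens limits are Dn = s·h/(h + (s−f)) and Df = s·h/(h − (s−f)), so DoF = Df − Dn = 2·s·(s−f)·h / (h² − (s−f)²).
That is a quadratic in h: DoF·h² − 2·s·(s−f)·h − DoF·(s−f)² = 0 ⇒ h = (s−f)·(s + √(s² + DoF²)) / DoF = 2626 × (2650 + √(2650² + 1350²)) / 1350 = 2626 × (2650 + 2974.05) / 1350 ≈ 10940 mm.
Then N = f²/(c·h) = 24² / (0.024 × 10940) = 576 / 262.56 ≈ 2.19.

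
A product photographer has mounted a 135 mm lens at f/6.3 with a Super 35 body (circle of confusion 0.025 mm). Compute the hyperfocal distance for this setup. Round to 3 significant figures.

116 m

Hyperfocal distance H = f²/(N·c) + f = 135²/(6.3 × 0.025) + 135 = 18225/0.1575 + 135 ≈ 115849.3 mm ≈ 116 m.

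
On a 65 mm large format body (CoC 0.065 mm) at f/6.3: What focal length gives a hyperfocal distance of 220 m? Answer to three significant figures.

300 mm

From H = f²/(N·c) + f, with f ≪ H: f ≈ √(H·N·c) = √(220000 × 6.3 × 0.065) = √90090 ≈ 300.1 mm.
The +f correction barely moves this — solving exactly, f² + N·c·f − N·c·H = 0 ⇒ f = (−N·c + √((N·c)² + 4·N·c·H))/2 = (−0.4095 + √360360)/2 ≈ 299.95 mm, so f ≈ 300 mm.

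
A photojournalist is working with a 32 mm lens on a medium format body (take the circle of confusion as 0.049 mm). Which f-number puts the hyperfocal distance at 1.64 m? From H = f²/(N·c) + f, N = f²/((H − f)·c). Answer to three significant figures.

f/13

Rearrange H = f²/(N·c) + f for N: N = f² / ((H − f)·c).
N = 32² / ((1640 − 32) × 0.049) = 1024 / 78.79 ≈ 13.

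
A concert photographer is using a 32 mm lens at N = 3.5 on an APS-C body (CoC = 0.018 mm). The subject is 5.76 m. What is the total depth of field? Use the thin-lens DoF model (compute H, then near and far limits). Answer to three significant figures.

4.64 m

Hyperfocal distance H = f²/(N·c) + f = 32²/(3.5 × 0.018) + 32 = 1024/0.063 + 32 ≈ 16286.0 mm ≈ 16.29 m.
Near limit Dn = s·(H − f)/(H + s − 2f) = 5760 × (16286.0 − 32) / (16286.0 + 5760 − 2 × 32) = 5760 × 16254.0 / 21982.0 ≈ 4259.1 mm.
Far limit Df = s·(H − f)/(H − s) = 5760 × (16286.0 − 32) / (16286.0 − 5760) = 5760 × 16254.0 / 10526.0 ≈ 8894.5 mm.
Depth of field = Df − Dn = 8894.5 − 4259.1 ≈ 4635.4 mm ≈ 4.64 m.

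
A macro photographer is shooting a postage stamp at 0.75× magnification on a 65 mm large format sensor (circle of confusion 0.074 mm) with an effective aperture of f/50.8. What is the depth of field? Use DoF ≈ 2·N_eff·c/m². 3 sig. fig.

13.4 mm

At magnification m, DoF ≈ 2·N_eff·c/m² = 2 × 50.8 × 0.074 / 0.75² = 7.518 / 0.5625 ≈ 13.4 mm.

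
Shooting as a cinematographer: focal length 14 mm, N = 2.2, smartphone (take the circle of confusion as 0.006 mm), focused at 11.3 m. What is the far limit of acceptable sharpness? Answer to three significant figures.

Hyperfocal distance H = f²/(N·c) + f = 14²/(2.2 × 0.006) + 14 = 196/0.0132 + 14 ≈ 14862.5 mm ≈ 14.86 m.
Far limit Df = s·(H − f)/(H − s) = 11300 × (14862.5 − 14) / (14862.5 − 11300) = 11300 × 14848.5 / 3562.5 ≈ 47099 mm ≈ 47.1 m.

47.1 m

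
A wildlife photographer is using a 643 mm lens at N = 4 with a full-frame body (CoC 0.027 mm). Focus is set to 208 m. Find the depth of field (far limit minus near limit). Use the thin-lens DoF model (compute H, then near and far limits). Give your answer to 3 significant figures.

Hyperfocal distance H = f²/(N·c) + f = 643²/(4 × 0.027) + 643 = 413449/0.108 + 643 ≈ 3828874.5 mm ≈ 3829 m.
Near limit Dn = s·(H − f)/(H + s − 2f) = 208000 × (3828874.5 − 643) / (3828874.5 + 208000 − 2 × 643) = 208000 × 3828231.5 / 4035588.5 ≈ 197313 mm.
Far limit Df = s·(H − f)/(H − s) = 208000 × (3828874.5 − 643) / (3828874.5 − 208000) = 208000 × 3828231.5 / 3620874.5 ≈ 219912 mm.
Depth of field = Df − Dn = 219912 − 197313 ≈ 22599 mm ≈ 22.6 m.

22.6 m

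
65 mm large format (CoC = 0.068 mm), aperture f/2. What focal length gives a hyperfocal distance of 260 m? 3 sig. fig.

From H = f²/(N·c) + f, with f ≪ H: f ≈ √(H·N·c) = √(260000 × 2 × 0.068) = √35360 ≈ 188.0 mm.
The +f correction barely moves this — solving exactly, f² + N·c·f − N·c·H = 0 ⇒ f = (−N·c + √((N·c)² + 4·N·c·H))/2 = (−0.136 + √141440)/2 ≈ 187.97 mm, so f ≈ 188 mm.

188 mm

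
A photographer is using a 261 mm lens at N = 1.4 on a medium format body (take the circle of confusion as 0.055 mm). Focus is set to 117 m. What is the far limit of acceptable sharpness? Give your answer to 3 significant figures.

Hyperfocal distance H = f²/(N·c) + f = 261²/(1.4 × 0.055) + 261 = 68121/0.077 + 261 ≈ 884949.3 mm ≈ 884.9 m.
Far limit Df = s·(H − f)/(H − s) = 117000 × (884949.3 − 261) / (884949.3 − 117000) = 117000 × 884688.3 / 767949.3 ≈ 134786 mm ≈ 135 m.

135 m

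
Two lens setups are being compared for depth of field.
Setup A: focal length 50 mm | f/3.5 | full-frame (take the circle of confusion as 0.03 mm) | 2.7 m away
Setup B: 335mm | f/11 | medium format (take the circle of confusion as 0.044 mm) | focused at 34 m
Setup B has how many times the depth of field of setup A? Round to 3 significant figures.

Setup A: H = 50²/(3.5×0.03) + 50 ≈ 23859.5 mm; DoF = Df − Dn = 3038.15 − 2429.59 ≈ 608.56 mm.
Setup B: H = 335²/(11×0.044) + 335 ≈ 232204.8 mm; DoF = Df − Dn = 39775 − 29689 ≈ 10086 mm.
Ratio = 10086 / 608.56 ≈ 16.6.

16.6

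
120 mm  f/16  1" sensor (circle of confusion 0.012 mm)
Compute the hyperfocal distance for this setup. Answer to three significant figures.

Hyperfocal distance H = f²/(N·c) + f = 120²/(16 × 0.012) + 120 = 14400/0.192 + 120 ≈ 75120.0 mm ≈ 75.1 m.

75.1 m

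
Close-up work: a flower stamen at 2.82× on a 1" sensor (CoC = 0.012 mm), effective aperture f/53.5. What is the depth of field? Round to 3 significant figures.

At magnification m, DoF ≈ 2·N_eff·c/m² = 2 × 53.5 × 0.012 / 2.82² = 1.284 / 7.952 ≈ 0.161 mm.

0.161 mm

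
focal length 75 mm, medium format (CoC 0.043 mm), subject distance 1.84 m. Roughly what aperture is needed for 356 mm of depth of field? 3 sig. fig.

Write h = H − f = f²/(N·c). The thin-lens limits are Dn = s·h/(h + (s−f)) and Df = s·h/(h − (s−f)), so DoF = Df − Dn = 2·s·(s−f)·h / (h² − (s−f)²).
That is a quadratic in h: DoF·h² − 2·s·(s−f)·h − DoF·(s−f)² = 0 ⇒ h = (s−f)·(s + √(s² + DoF²)) / DoF = 1765 × (1840 + √(1840² + 356²)) / 356 = 1765 × (1840 + 1874.12) / 356 ≈ 18414 mm.
Then N = f²/(c·h) = 75² / (0.043 × 18414) = 5625 / 791.81 ≈ 7.10.

f/7.10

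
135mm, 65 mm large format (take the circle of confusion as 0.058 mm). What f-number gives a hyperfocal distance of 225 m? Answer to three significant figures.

f/1.40

Rearrange H = f²/(N·c) + f for N: N = f² / ((H − f)·c).
N = 135² / ((225000 − 135) × 0.058) = 18225 / 13042 ≈ 1.40.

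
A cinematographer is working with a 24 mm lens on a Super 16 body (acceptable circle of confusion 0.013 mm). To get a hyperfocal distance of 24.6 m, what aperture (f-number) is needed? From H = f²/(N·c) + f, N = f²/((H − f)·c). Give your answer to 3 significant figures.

Rearrange H = f²/(N·c) + f for N: N = f² / ((H − f)·c).
N = 24² / ((24600 − 24) × 0.013) = 576 / 319.5 ≈ 1.80.

f/1.80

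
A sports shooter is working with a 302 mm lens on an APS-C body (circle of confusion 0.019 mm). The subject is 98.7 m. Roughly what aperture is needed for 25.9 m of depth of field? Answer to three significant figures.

f/6.29

Write h = H − f = f²/(N·c). The thin-lens limits are Dn = s·h/(h + (s−f)) and Df = s·h/(h − (s−f)), so DoF = Df − Dn = 2·s·(s−f)·h / (h² − (s−f)²).
That is a quadratic in h: DoF·h² − 2·s·(s−f)·h − DoF·(s−f)² = 0 ⇒ h = (s−f)·(s + √(s² + DoF²)) / DoF = 98398 × (98700 + √(98700² + 25900²)) / 25900 = 98398 × (98700 + 102042) / 25900 ≈ 762648 mm.
Then N = f²/(c·h) = 302² / (0.019 × 762648) = 91204 / 14490 ≈ 6.29.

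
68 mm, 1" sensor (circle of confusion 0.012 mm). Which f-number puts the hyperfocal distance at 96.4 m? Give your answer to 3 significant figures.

f/4

Rearrange H = f²/(N·c) + f for N: N = f² / ((H − f)·c).
N = 68² / ((96400 − 68) × 0.012) = 4624 / 1156 ≈ 4.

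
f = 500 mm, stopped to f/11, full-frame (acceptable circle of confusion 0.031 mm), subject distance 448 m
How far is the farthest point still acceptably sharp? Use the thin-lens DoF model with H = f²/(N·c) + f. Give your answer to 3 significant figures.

1150 m

Hyperfocal distance H = f²/(N·c) + f = 500²/(11 × 0.031) + 500 = 250000/0.341 + 500 ≈ 733637.8 mm ≈ 733.6 m.
Far limit Df = s·(H − f)/(H − s) = 448000 × (733637.8 − 500) / (733637.8 − 448000) = 448000 × 733137.8 / 285637.8 ≈ 1149868 mm ≈ 1150 m.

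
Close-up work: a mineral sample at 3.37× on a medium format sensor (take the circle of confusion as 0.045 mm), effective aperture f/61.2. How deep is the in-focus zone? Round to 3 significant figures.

At magnification m, DoF ≈ 2·N_eff·c/m² = 2 × 61.2 × 0.045 / 3.37² = 5.508 / 11.36 ≈ 0.485 mm.

0.485 mm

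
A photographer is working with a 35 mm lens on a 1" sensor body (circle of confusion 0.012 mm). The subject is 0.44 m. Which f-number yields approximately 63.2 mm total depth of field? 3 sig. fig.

f/18

Write h = H − f = f²/(N·c). The thin-lens limits are Dn = s·h/(h + (s−f)) and Df = s·h/(h − (s−f)), so DoF = Df − Dn = 2·s·(s−f)·h / (h² − (s−f)²).
That is a quadratic in h: DoF·h² − 2·s·(s−f)·h − DoF·(s−f)² = 0 ⇒ h = (s−f)·(s + √(s² + DoF²)) / DoF = 405 × (440 + √(440² + 63.2²)) / 63.2 = 405 × (440 + 444.516) / 63.2 ≈ 5668.2 mm.
Then N = f²/(c·h) = 35² / (0.012 × 5668.2) = 1225 / 68.018 ≈ 18.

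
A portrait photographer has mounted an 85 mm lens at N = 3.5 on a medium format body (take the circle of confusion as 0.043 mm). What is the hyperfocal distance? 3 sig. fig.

Hyperfocal distance H = f²/(N·c) + f = 85²/(3.5 × 0.043) + 85 = 7225/0.1505 + 85 ≈ 48091.6 mm ≈ 48.1 m.

48.1 m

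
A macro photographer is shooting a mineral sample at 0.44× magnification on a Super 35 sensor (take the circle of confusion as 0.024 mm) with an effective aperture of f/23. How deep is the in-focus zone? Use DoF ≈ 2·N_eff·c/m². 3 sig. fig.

5.70 mm

At magnification m, DoF ≈ 2·N_eff·c/m² = 2 × 23 × 0.024 / 0.44² = 1.104 / 0.1936 ≈ 5.7 mm.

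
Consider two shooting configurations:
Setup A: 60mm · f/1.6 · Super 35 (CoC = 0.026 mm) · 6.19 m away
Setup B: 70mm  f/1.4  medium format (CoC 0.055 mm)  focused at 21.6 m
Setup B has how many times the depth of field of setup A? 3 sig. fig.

Setup A: H = 60²/(1.6×0.026) + 60 ≈ 86598.5 mm; DoF = Df − Dn = 6661.90 − 5780.53 ≈ 881.37 mm.
Setup B: H = 70²/(1.4×0.055) + 70 ≈ 63706.4 mm; DoF = Df − Dn = 32645 − 16140 ≈ 16505 mm.
Ratio = 16505 / 881.37 ≈ 18.7.

18.7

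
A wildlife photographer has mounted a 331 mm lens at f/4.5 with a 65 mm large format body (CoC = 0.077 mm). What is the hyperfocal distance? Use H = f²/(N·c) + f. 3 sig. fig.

Hyperfocal distance H = f²/(N·c) + f = 331²/(4.5 × 0.077) + 331 = 109561/0.3465 + 331 ≈ 316524.4 mm ≈ 317 m.

317 m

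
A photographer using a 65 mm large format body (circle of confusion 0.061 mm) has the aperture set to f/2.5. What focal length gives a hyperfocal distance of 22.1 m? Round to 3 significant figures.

58.0 mm

From H = f²/(N·c) + f, with f ≪ H: f ≈ √(H·N·c) = √(22100 × 2.5 × 0.061) = √3370.2 ≈ 58.05 mm.
Exact: f² + N·c·f − N·c·H = 0 ⇒ f = (−N·c + √((N·c)² + 4·N·c·H))/2 = (−0.1525 + √13481)/2 ≈ 57.978 mm ≈ 58.0 mm.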